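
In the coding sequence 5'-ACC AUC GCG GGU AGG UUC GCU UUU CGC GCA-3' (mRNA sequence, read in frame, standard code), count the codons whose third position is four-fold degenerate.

Codon 1 ACC (Thr): third position 4-fold.
Codon 2 AUC (Ile): third position 3-fold.
Codon 3 GCG (Ala): third position 4-fold.
Codon 4 GGU (Gly): third position 4-fold.
Codon 5 AGG (Arg): third position 2-fold.
Codon 6 UUC (Phe): third position 2-fold.
Codon 7 GCU (Ala): third position 4-fold.
Codon 8 UUU (Phe): third position 2-fold.
Codon 9 CGC (Arg): third position 4-fold.
Codon 10 GCA (Ala): third position 4-fold.
Four-fold degenerate third positions: 6.

6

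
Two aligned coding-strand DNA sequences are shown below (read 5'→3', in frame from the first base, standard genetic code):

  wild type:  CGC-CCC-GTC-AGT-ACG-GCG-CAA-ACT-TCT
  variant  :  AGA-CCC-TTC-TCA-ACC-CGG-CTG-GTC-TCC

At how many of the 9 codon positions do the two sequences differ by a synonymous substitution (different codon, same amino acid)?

4

Codon 1: CGC Arg / AGA Arg — synonymous.
Codon 2: CCC Pro / CCC Pro — identical.
Codon 3: GTC Val / TTC Phe — nonsynonymous.
Codon 4: AGT Ser / TCA Ser — synonymous.
Codon 5: ACG Thr / ACC Thr — synonymous.
Codon 6: GCG Ala / CGG Arg — nonsynonymous.
Codon 7: CAA Gln / CTG Leu — nonsynonymous.
Codon 8: ACT Thr / GTC Val — nonsynonymous.
Codon 9: TCT Ser / TCC Ser — synonymous.
Synonymous differences: 4.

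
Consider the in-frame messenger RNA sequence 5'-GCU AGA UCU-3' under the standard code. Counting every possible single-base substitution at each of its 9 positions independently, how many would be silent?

8

Codon 1 (GCU, Ala): 3 synonymous substitutions.
Codon 2 (AGA, Arg): 2 synonymous substitutions.
Codon 3 (UCU, Ser): 3 synonymous substitutions.
Total: 3 + 2 + 3 = 8.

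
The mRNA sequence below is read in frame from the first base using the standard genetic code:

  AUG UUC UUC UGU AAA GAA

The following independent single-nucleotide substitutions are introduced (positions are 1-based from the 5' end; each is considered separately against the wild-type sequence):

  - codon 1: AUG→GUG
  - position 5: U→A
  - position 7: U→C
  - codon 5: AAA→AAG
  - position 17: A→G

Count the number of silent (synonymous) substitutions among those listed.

1

Codon 1: AUG (Met) → GUG (Val) — missense.
Codon 2: UUC (Phe) → UAC (Tyr) — missense.
Codon 3: UUC (Phe) → CUC (Leu) — missense.
Codon 5: AAA (Lys) → AAG (Lys) — synonymous.
Codon 6: GAA (Glu) → GGA (Gly) — missense.
Synonymous: 1 of 5.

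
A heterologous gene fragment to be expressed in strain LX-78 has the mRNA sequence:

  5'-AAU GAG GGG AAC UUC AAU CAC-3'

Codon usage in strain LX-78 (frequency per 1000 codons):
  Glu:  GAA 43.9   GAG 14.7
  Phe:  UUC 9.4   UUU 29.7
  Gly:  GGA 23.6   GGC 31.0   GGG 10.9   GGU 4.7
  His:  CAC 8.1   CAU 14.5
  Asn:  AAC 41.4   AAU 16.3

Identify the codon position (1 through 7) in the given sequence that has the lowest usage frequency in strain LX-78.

Codon 1 AAU (Asn): 16.3 per 1000.
Codon 2 GAG (Glu): 14.7 per 1000.
Codon 3 GGG (Gly): 10.9 per 1000.
Codon 4 AAC (Asn): 41.4 per 1000.
Codon 5 UUC (Phe): 9.4 per 1000.
Codon 6 AAU (Asn): 16.3 per 1000.
Codon 7 CAC (His): 8.1 per 1000.
Lowest frequency is 8.1 at codon 7.

7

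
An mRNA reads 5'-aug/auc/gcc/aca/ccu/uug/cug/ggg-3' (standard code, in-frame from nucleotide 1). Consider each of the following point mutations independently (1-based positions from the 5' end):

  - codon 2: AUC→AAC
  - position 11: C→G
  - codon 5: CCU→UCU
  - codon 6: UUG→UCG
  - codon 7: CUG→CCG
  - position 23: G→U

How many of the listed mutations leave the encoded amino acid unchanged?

Codon 2: AUC (Ile) → AAC (Asn) — missense.
Codon 4: ACA (Thr) → AGA (Arg) — missense.
Codon 5: CCU (Pro) → UCU (Ser) — missense.
Codon 6: UUG (Leu) → UCG (Ser) — missense.
Codon 7: CUG (Leu) → CCG (Pro) — missense.
Codon 8: GGG (Gly) → GUG (Val) — missense.
Synonymous: 0 of 6.

0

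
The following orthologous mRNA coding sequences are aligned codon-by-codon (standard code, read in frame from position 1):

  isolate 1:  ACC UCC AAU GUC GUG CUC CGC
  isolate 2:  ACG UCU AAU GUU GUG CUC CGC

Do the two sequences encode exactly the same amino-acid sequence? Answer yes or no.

Codon 1: ACC Thr / ACG Thr — synonymous.
Codon 2: UCC Ser / UCU Ser — synonymous.
Codon 3: AAU Asn / AAU Asn — identical.
Codon 4: GUC Val / GUU Val — synonymous.
Codon 5: GUG Val / GUG Val — identical.
Codon 6: CUC Leu / CUC Leu — identical.
Codon 7: CGC Arg / CGC Arg — identical.
Nonsynonymous differences: 0 → same protein.

yes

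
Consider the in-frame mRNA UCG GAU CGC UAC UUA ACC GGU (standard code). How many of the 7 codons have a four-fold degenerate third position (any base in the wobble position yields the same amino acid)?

4

Codon 1 UCG (Ser): third position 4-fold.
Codon 2 GAU (Asp): third position 2-fold.
Codon 3 CGC (Arg): third position 4-fold.
Codon 4 UAC (Tyr): third position 2-fold.
Codon 5 UUA (Leu): third position 2-fold.
Codon 6 ACC (Thr): third position 4-fold.
Codon 7 GGU (Gly): third position 4-fold.
Four-fold degenerate third positions: 4.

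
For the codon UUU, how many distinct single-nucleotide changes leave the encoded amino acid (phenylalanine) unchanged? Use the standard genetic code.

Position 1: none → 0 synonymous.
Position 2: none → 0 synonymous.
Position 3: UUC → 1 synonymous.
Total: 0 + 0 + 1 = 1.

1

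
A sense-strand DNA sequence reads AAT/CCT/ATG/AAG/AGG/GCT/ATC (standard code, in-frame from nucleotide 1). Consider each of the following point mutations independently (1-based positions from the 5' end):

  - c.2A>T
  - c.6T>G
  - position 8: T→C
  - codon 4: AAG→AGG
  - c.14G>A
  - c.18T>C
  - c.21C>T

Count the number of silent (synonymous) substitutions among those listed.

Codon 1: AAT (Asn) → ATT (Ile) — missense.
Codon 2: CCT (Pro) → CCG (Pro) — synonymous.
Codon 3: ATG (Met) → ACG (Thr) — missense.
Codon 4: AAG (Lys) → AGG (Arg) — missense.
Codon 5: AGG (Arg) → AAG (Lys) — missense.
Codon 6: GCT (Ala) → GCC (Ala) — synonymous.
Codon 7: ATC (Ile) → ATT (Ile) — synonymous.
Synonymous: 3 of 7.

3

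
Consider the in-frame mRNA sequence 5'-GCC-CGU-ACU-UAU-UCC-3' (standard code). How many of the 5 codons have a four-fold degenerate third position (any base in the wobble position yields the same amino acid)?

Codon 1 GCC (Ala): third position 4-fold.
Codon 2 CGU (Arg): third position 4-fold.
Codon 3 ACU (Thr): third position 4-fold.
Codon 4 UAU (Tyr): third position 2-fold.
Codon 5 UCC (Ser): third position 4-fold.
Four-fold degenerate third positions: 4.

4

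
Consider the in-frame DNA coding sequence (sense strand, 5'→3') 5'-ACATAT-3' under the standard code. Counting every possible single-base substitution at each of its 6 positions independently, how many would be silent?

4

Codon 1 (ACA, Thr): 3 synonymous substitutions.
Codon 2 (TAT, Tyr): 1 synonymous substitution.
Total: 3 + 1 = 4.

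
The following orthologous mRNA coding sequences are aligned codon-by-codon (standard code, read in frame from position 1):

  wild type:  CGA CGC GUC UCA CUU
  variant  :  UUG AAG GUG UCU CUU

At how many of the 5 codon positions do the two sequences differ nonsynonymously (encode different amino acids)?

2

Codon 1: CGA Arg / UUG Leu — nonsynonymous.
Codon 2: CGC Arg / AAG Lys — nonsynonymous.
Codon 3: GUC Val / GUG Val — synonymous.
Codon 4: UCA Ser / UCU Ser — synonymous.
Codon 5: CUU Leu / CUU Leu — identical.
Nonsynonymous differences: 2.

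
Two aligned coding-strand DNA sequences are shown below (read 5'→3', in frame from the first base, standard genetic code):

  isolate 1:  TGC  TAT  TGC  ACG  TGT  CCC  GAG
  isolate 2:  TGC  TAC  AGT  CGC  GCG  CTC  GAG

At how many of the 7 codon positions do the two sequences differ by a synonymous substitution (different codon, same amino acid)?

1

Codon 1: TGC Cys / TGC Cys — identical.
Codon 2: TAT Tyr / TAC Tyr — synonymous.
Codon 3: TGC Cys / AGT Ser — nonsynonymous.
Codon 4: ACG Thr / CGC Arg — nonsynonymous.
Codon 5: TGT Cys / GCG Ala — nonsynonymous.
Codon 6: CCC Pro / CTC Leu — nonsynonymous.
Codon 7: GAG Glu / GAG Glu — identical.
Synonymous differences: 1.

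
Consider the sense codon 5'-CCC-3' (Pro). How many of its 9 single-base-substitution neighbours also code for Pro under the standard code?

Position 1: none → 0 synonymous.
Position 2: none → 0 synonymous.
Position 3: CCU, CCA, CCG → 3 synonymous.
Total: 0 + 0 + 3 = 3.

3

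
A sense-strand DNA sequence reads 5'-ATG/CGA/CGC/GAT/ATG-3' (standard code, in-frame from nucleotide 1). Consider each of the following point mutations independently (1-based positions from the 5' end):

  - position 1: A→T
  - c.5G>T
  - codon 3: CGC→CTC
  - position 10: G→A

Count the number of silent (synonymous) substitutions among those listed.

Codon 1: ATG (Met) → TTG (Leu) — missense.
Codon 2: CGA (Arg) → CTA (Leu) — missense.
Codon 3: CGC (Arg) → CTC (Leu) — missense.
Codon 4: GAT (Asp) → AAT (Asn) — missense.
Synonymous: 0 of 4.

0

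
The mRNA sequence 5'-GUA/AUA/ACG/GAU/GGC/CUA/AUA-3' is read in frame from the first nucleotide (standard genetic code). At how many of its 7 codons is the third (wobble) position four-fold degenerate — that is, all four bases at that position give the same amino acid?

4

Codon 1 GUA (Val): third position 4-fold.
Codon 2 AUA (Ile): third position 3-fold.
Codon 3 ACG (Thr): third position 4-fold.
Codon 4 GAU (Asp): third position 2-fold.
Codon 5 GGC (Gly): third position 4-fold.
Codon 6 CUA (Leu): third position 4-fold.
Codon 7 AUA (Ile): third position 3-fold.
Four-fold degenerate third positions: 4.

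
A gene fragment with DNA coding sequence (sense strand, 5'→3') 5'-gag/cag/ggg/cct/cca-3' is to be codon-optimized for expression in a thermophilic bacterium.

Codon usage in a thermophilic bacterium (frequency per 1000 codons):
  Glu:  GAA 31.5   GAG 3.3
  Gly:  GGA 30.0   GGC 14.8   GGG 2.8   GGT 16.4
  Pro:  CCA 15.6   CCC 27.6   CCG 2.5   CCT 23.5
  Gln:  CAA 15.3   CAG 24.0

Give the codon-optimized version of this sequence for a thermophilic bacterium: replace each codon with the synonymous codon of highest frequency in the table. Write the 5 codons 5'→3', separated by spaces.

Codon 1 (Glu): best is GAA at 31.5.
Codon 2 (Gln): best is CAG at 24.0.
Codon 3 (Gly): best is GGA at 30.0.
Codon 4 (Pro): best is CCC at 27.6.
Codon 5 (Pro): best is CCC at 27.6.

GAA CAG GGA CCC CCC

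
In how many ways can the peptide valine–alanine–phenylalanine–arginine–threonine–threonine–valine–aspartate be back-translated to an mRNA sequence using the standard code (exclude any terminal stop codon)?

24576

Val: 4 codons.
Ala: 4 codons.
Phe: 2 codons.
Arg: 6 codons.
Thr: 4 codons.
Thr: 4 codons.
Val: 4 codons.
Asp: 2 codons.
4 × 4 × 2 × 6 × 4 × 4 × 4 × 2 = 24576.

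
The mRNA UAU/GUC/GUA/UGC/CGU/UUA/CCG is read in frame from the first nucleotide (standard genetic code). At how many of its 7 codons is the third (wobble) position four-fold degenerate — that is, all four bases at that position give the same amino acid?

4

Codon 1 UAU (Tyr): third position 2-fold.
Codon 2 GUC (Val): third position 4-fold.
Codon 3 GUA (Val): third position 4-fold.
Codon 4 UGC (Cys): third position 2-fold.
Codon 5 CGU (Arg): third position 4-fold.
Codon 6 UUA (Leu): third position 2-fold.
Codon 7 CCG (Pro): third position 4-fold.
Four-fold degenerate third positions: 4.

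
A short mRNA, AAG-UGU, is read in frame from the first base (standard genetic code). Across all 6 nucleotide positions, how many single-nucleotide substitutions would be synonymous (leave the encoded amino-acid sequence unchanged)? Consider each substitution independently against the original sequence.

Codon 1 (AAG, Lys): 1 synonymous substitution.
Codon 2 (UGU, Cys): 1 synonymous substitution.
Total: 1 + 1 = 2.

2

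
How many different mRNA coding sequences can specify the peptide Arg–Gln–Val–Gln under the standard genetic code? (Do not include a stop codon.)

96

Arg: 6 codons.
Gln: 2 codons.
Val: 4 codons.
Gln: 2 codons.
6 × 2 × 4 × 2 = 96.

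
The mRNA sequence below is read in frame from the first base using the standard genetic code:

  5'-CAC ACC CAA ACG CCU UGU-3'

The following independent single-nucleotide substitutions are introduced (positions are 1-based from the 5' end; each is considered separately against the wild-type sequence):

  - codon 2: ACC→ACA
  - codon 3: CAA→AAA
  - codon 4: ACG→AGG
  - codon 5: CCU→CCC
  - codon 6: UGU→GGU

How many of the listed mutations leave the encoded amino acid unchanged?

2

Codon 2: ACC (Thr) → ACA (Thr) — synonymous.
Codon 3: CAA (Gln) → AAA (Lys) — missense.
Codon 4: ACG (Thr) → AGG (Arg) — missense.
Codon 5: CCU (Pro) → CCC (Pro) — synonymous.
Codon 6: UGU (Cys) → GGU (Gly) — missense.
Synonymous: 2 of 5.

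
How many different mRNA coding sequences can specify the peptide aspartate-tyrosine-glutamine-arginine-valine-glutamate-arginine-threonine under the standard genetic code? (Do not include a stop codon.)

Asp: 2 codons.
Tyr: 2 codons.
Gln: 2 codons.
Arg: 6 codons.
Val: 4 codons.
Glu: 2 codons.
Arg: 6 codons.
Thr: 4 codons.
2 × 2 × 2 × 6 × 4 × 2 × 6 × 4 = 9216.

9216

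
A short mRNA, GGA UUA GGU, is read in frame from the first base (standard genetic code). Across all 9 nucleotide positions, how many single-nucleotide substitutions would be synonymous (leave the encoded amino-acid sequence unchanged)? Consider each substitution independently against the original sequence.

8

Codon 1 (GGA, Gly): 3 synonymous substitutions.
Codon 2 (UUA, Leu): 2 synonymous substitutions.
Codon 3 (GGU, Gly): 3 synonymous substitutions.
Total: 3 + 2 + 3 = 8.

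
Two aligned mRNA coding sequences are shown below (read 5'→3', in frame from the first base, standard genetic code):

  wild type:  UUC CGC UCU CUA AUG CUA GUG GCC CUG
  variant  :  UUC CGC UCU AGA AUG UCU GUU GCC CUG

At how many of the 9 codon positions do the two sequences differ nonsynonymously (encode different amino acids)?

Codon 1: UUC Phe / UUC Phe — identical.
Codon 2: CGC Arg / CGC Arg — identical.
Codon 3: UCU Ser / UCU Ser — identical.
Codon 4: CUA Leu / AGA Arg — nonsynonymous.
Codon 5: AUG Met / AUG Met — identical.
Codon 6: CUA Leu / UCU Ser — nonsynonymous.
Codon 7: GUG Val / GUU Val — synonymous.
Codon 8: GCC Ala / GCC Ala — identical.
Codon 9: CUG Leu / CUG Leu — identical.
Nonsynonymous differences: 2.

2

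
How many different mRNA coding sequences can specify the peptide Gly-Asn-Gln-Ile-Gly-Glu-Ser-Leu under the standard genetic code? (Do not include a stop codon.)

13824

Gly: 4 codons.
Asn: 2 codons.
Gln: 2 codons.
Ile: 3 codons.
Gly: 4 codons.
Glu: 2 codons.
Ser: 6 codons.
Leu: 6 codons.
4 × 2 × 2 × 3 × 4 × 2 × 6 × 6 = 13824.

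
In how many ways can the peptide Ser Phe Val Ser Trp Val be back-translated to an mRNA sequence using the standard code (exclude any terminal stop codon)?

1152

Ser: 6 codons.
Phe: 2 codons.
Val: 4 codons.
Ser: 6 codons.
Trp: 1 codon.
Val: 4 codons.
6 × 2 × 4 × 6 × 1 × 4 = 1152.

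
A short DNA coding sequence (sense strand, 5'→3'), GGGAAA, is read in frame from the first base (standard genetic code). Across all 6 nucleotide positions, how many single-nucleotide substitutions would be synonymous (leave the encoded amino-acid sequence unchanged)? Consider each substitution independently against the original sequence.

4

Codon 1 (GGG, Gly): 3 synonymous substitutions.
Codon 2 (AAA, Lys): 1 synonymous substitution.
Total: 3 + 1 = 4.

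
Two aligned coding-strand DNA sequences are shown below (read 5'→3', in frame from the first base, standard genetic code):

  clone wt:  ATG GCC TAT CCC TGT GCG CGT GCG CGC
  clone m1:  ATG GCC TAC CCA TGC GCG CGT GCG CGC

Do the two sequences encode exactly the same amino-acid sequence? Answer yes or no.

Codon 1: ATG Met / ATG Met — identical.
Codon 2: GCC Ala / GCC Ala — identical.
Codon 3: TAT Tyr / TAC Tyr — synonymous.
Codon 4: CCC Pro / CCA Pro — synonymous.
Codon 5: TGT Cys / TGC Cys — synonymous.
Codon 6: GCG Ala / GCG Ala — identical.
Codon 7: CGT Arg / CGT Arg — identical.
Codon 8: GCG Ala / GCG Ala — identical.
Codon 9: CGC Arg / CGC Arg — identical.
Nonsynonymous differences: 0 → same protein.

yes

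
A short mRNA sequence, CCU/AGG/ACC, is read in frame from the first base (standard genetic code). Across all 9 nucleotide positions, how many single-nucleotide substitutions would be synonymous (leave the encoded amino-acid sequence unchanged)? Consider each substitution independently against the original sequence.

Codon 1 (CCU, Pro): 3 synonymous substitutions.
Codon 2 (AGG, Arg): 2 synonymous substitutions.
Codon 3 (ACC, Thr): 3 synonymous substitutions.
Total: 3 + 2 + 3 = 8.

8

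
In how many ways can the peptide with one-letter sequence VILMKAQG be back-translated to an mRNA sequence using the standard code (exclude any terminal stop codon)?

Val: 4 codons.
Ile: 3 codons.
Leu: 6 codons.
Met: 1 codon.
Lys: 2 codons.
Ala: 4 codons.
Gln: 2 codons.
Gly: 4 codons.
4 × 3 × 6 × 1 × 2 × 4 × 2 × 4 = 4608.

4608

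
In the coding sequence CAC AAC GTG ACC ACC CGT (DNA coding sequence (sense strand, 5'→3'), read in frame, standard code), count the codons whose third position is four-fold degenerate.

Codon 1 CAC (His): third position 2-fold.
Codon 2 AAC (Asn): third position 2-fold.
Codon 3 GTG (Val): third position 4-fold.
Codon 4 ACC (Thr): third position 4-fold.
Codon 5 ACC (Thr): third position 4-fold.
Codon 6 CGT (Arg): third position 4-fold.
Four-fold degenerate third positions: 4.

4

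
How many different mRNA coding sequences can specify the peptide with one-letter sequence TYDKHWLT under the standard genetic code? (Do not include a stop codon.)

Thr: 4 codons.
Tyr: 2 codons.
Asp: 2 codons.
Lys: 2 codons.
His: 2 codons.
Trp: 1 codon.
Leu: 6 codons.
Thr: 4 codons.
4 × 2 × 2 × 2 × 2 × 1 × 6 × 4 = 1536.

1536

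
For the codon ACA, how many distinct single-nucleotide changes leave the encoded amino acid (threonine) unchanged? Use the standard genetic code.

3

Position 1: none → 0 synonymous.
Position 2: none → 0 synonymous.
Position 3: ACT, ACC, ACG → 3 synonymous.
Total: 0 + 0 + 3 = 3.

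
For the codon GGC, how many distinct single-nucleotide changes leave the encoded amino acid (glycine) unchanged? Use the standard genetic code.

Position 1: none → 0 synonymous.
Position 2: none → 0 synonymous.
Position 3: GGT, GGA, GGG → 3 synonymous.
Total: 0 + 0 + 3 = 3.

3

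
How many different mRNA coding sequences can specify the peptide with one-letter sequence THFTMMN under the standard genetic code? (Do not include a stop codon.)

128

Thr: 4 codons.
His: 2 codons.
Phe: 2 codons.
Thr: 4 codons.
Met: 1 codon.
Met: 1 codon.
Asn: 2 codons.
4 × 2 × 2 × 4 × 1 × 1 × 2 = 128.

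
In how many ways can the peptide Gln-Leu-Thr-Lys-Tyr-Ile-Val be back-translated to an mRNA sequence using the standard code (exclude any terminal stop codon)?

Gln: 2 codons.
Leu: 6 codons.
Thr: 4 codons.
Lys: 2 codons.
Tyr: 2 codons.
Ile: 3 codons.
Val: 4 codons.
2 × 6 × 4 × 2 × 2 × 3 × 4 = 2304.

2304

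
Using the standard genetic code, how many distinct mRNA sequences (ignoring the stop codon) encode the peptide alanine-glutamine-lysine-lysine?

32

Ala: 4 codons.
Gln: 2 codons.
Lys: 2 codons.
Lys: 2 codons.
4 × 2 × 2 × 2 = 32.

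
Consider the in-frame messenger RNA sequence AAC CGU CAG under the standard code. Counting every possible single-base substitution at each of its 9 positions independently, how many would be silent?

5

Codon 1 (AAC, Asn): 1 synonymous substitution.
Codon 2 (CGU, Arg): 3 synonymous substitutions.
Codon 3 (CAG, Gln): 1 synonymous substitution.
Total: 1 + 3 + 1 = 5.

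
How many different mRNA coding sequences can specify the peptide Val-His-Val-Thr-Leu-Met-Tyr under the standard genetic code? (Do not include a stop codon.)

1536

Val: 4 codons.
His: 2 codons.
Val: 4 codons.
Thr: 4 codons.
Leu: 6 codons.
Met: 1 codon.
Tyr: 2 codons.
4 × 2 × 4 × 4 × 6 × 1 × 2 = 1536.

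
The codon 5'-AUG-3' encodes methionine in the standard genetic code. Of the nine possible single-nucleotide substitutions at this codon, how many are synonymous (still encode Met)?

0

Position 1: none → 0 synonymous.
Position 2: none → 0 synonymous.
Position 3: none → 0 synonymous.
Total: 0 + 0 + 0 = 0.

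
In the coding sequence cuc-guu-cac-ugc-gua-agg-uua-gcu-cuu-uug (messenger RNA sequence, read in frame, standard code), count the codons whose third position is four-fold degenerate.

5

Codon 1 CUC (Leu): third position 4-fold.
Codon 2 GUU (Val): third position 4-fold.
Codon 3 CAC (His): third position 2-fold.
Codon 4 UGC (Cys): third position 2-fold.
Codon 5 GUA (Val): third position 4-fold.
Codon 6 AGG (Arg): third position 2-fold.
Codon 7 UUA (Leu): third position 2-fold.
Codon 8 GCU (Ala): third position 4-fold.
Codon 9 CUU (Leu): third position 4-fold.
Codon 10 UUG (Leu): third position 2-fold.
Four-fold degenerate third positions: 5.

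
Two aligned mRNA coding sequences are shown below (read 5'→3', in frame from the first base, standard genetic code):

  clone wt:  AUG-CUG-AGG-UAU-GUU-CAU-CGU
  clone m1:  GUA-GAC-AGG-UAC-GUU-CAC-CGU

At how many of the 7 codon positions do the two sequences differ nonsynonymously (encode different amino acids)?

2

Codon 1: AUG Met / GUA Val — nonsynonymous.
Codon 2: CUG Leu / GAC Asp — nonsynonymous.
Codon 3: AGG Arg / AGG Arg — identical.
Codon 4: UAU Tyr / UAC Tyr — synonymous.
Codon 5: GUU Val / GUU Val — identical.
Codon 6: CAU His / CAC His — synonymous.
Codon 7: CGU Arg / CGU Arg — identical.
Nonsynonymous differences: 2.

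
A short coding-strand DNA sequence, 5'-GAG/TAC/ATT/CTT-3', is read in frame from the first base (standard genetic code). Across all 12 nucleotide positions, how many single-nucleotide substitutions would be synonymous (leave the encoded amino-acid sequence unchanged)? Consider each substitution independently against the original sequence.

7

Codon 1 (GAG, Glu): 1 synonymous substitution.
Codon 2 (TAC, Tyr): 1 synonymous substitution.
Codon 3 (ATT, Ile): 2 synonymous substitutions.
Codon 4 (CTT, Leu): 3 synonymous substitutions.
Total: 1 + 1 + 2 + 3 = 7.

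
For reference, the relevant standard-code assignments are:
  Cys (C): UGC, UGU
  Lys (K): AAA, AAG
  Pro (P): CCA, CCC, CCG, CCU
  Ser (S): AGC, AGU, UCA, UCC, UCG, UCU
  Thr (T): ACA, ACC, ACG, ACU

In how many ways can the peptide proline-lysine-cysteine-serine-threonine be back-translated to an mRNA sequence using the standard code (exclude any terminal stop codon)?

Pro: 4 codons.
Lys: 2 codons.
Cys: 2 codons.
Ser: 6 codons.
Thr: 4 codons.
4 × 2 × 2 × 6 × 4 = 384.

384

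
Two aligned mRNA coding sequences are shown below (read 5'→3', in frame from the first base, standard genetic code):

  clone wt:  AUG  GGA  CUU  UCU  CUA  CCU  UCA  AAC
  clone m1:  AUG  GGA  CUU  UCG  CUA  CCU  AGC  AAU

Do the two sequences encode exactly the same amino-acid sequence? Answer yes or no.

Codon 1: AUG Met / AUG Met — identical.
Codon 2: GGA Gly / GGA Gly — identical.
Codon 3: CUU Leu / CUU Leu — identical.
Codon 4: UCU Ser / UCG Ser — synonymous.
Codon 5: CUA Leu / CUA Leu — identical.
Codon 6: CCU Pro / CCU Pro — identical.
Codon 7: UCA Ser / AGC Ser — synonymous.
Codon 8: AAC Asn / AAU Asn — synonymous.
Nonsynonymous differences: 0 → same protein.

yes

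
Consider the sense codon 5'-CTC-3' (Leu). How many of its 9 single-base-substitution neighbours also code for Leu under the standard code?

3

Position 1: none → 0 synonymous.
Position 2: none → 0 synonymous.
Position 3: CTT, CTA, CTG → 3 synonymous.
Total: 0 + 0 + 3 = 3.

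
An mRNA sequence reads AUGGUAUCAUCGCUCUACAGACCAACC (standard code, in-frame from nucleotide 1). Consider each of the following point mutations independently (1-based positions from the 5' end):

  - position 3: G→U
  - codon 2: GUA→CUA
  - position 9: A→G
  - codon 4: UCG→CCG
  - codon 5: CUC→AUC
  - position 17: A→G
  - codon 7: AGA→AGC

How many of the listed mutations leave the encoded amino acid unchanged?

1

Codon 1: AUG (Met) → AUU (Ile) — missense.
Codon 2: GUA (Val) → CUA (Leu) — missense.
Codon 3: UCA (Ser) → UCG (Ser) — synonymous.
Codon 4: UCG (Ser) → CCG (Pro) — missense.
Codon 5: CUC (Leu) → AUC (Ile) — missense.
Codon 6: UAC (Tyr) → UGC (Cys) — missense.
Codon 7: AGA (Arg) → AGC (Ser) — missense.
Synonymous: 1 of 7.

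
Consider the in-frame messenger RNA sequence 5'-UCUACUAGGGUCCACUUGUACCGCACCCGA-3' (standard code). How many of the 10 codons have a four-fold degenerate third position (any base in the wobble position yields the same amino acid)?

6

Codon 1 UCU (Ser): third position 4-fold.
Codon 2 ACU (Thr): third position 4-fold.
Codon 3 AGG (Arg): third position 2-fold.
Codon 4 GUC (Val): third position 4-fold.
Codon 5 CAC (His): third position 2-fold.
Codon 6 UUG (Leu): third position 2-fold.
Codon 7 UAC (Tyr): third position 2-fold.
Codon 8 CGC (Arg): third position 4-fold.
Codon 9 ACC (Thr): third position 4-fold.
Codon 10 CGA (Arg): third position 4-fold.
Four-fold degenerate third positions: 6.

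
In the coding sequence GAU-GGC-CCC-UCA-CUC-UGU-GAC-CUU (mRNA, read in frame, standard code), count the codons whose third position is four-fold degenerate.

5

Codon 1 GAU (Asp): third position 2-fold.
Codon 2 GGC (Gly): third position 4-fold.
Codon 3 CCC (Pro): third position 4-fold.
Codon 4 UCA (Ser): third position 4-fold.
Codon 5 CUC (Leu): third position 4-fold.
Codon 6 UGU (Cys): third position 2-fold.
Codon 7 GAC (Asp): third position 2-fold.
Codon 8 CUU (Leu): third position 4-fold.
Four-fold degenerate third positions: 5.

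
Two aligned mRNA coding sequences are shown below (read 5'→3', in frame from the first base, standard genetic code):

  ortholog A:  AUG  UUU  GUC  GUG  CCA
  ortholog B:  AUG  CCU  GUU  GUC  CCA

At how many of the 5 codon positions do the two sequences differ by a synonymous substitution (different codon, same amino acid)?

Codon 1: AUG Met / AUG Met — identical.
Codon 2: UUU Phe / CCU Pro — nonsynonymous.
Codon 3: GUC Val / GUU Val — synonymous.
Codon 4: GUG Val / GUC Val — synonymous.
Codon 5: CCA Pro / CCA Pro — identical.
Synonymous differences: 2.

2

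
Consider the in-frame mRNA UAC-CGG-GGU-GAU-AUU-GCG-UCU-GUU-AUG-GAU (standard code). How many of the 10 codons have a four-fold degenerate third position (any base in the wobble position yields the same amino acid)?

5

Codon 1 UAC (Tyr): third position 2-fold.
Codon 2 CGG (Arg): third position 4-fold.
Codon 3 GGU (Gly): third position 4-fold.
Codon 4 GAU (Asp): third position 2-fold.
Codon 5 AUU (Ile): third position 3-fold.
Codon 6 GCG (Ala): third position 4-fold.
Codon 7 UCU (Ser): third position 4-fold.
Codon 8 GUU (Val): third position 4-fold.
Codon 9 AUG (Met): third position 1-fold.
Codon 10 GAU (Asp): third position 2-fold.
Four-fold degenerate third positions: 5.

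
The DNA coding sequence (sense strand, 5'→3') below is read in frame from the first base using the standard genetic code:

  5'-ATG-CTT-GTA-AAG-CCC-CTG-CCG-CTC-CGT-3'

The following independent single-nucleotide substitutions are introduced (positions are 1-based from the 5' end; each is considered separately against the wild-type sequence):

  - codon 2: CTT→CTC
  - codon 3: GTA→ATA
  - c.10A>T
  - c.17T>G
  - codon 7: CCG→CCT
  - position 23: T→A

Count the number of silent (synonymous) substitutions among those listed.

2

Codon 2: CTT (Leu) → CTC (Leu) — synonymous.
Codon 3: GTA (Val) → ATA (Ile) — missense.
Codon 4: AAG (Lys) → TAG (Stop) — nonsense.
Codon 6: CTG (Leu) → CGG (Arg) — missense.
Codon 7: CCG (Pro) → CCT (Pro) — synonymous.
Codon 8: CTC (Leu) → CAC (His) — missense.
Synonymous: 2 of 6.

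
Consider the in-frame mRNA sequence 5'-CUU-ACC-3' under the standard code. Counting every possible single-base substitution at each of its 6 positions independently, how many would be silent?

Codon 1 (CUU, Leu): 3 synonymous substitutions.
Codon 2 (ACC, Thr): 3 synonymous substitutions.
Total: 3 + 3 = 6.

6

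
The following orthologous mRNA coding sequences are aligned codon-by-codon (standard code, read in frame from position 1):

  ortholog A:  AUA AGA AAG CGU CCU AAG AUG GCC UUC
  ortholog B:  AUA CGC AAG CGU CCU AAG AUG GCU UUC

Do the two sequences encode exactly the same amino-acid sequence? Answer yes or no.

Codon 1: AUA Ile / AUA Ile — identical.
Codon 2: AGA Arg / CGC Arg — synonymous.
Codon 3: AAG Lys / AAG Lys — identical.
Codon 4: CGU Arg / CGU Arg — identical.
Codon 5: CCU Pro / CCU Pro — identical.
Codon 6: AAG Lys / AAG Lys — identical.
Codon 7: AUG Met / AUG Met — identical.
Codon 8: GCC Ala / GCU Ala — synonymous.
Codon 9: UUC Phe / UUC Phe — identical.
Nonsynonymous differences: 0 → same protein.

yes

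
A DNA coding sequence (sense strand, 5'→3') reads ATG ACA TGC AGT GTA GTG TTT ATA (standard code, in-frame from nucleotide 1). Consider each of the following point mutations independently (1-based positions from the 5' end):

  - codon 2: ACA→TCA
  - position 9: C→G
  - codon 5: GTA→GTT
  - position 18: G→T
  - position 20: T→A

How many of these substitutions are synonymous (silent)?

2

Codon 2: ACA (Thr) → TCA (Ser) — missense.
Codon 3: TGC (Cys) → TGG (Trp) — missense.
Codon 5: GTA (Val) → GTT (Val) — synonymous.
Codon 6: GTG (Val) → GTT (Val) — synonymous.
Codon 7: TTT (Phe) → TAT (Tyr) — missense.
Synonymous: 2 of 5.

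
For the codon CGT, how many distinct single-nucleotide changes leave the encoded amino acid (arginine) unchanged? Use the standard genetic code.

3

Position 1: none → 0 synonymous.
Position 2: none → 0 synonymous.
Position 3: CGC, CGA, CGG → 3 synonymous.
Total: 0 + 0 + 3 = 3.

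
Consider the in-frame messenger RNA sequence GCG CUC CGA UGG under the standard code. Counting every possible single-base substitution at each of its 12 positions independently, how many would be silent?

10

Codon 1 (GCG, Ala): 3 synonymous substitutions.
Codon 2 (CUC, Leu): 3 synonymous substitutions.
Codon 3 (CGA, Arg): 4 synonymous substitutions.
Codon 4 (UGG, Trp): 0 synonymous substitutions.
Total: 3 + 3 + 4 + 0 = 10.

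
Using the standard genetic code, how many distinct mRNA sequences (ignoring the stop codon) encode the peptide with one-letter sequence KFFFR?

96

Lys: 2 codons.
Phe: 2 codons.
Phe: 2 codons.
Phe: 2 codons.
Arg: 6 codons.
2 × 2 × 2 × 2 × 6 = 96.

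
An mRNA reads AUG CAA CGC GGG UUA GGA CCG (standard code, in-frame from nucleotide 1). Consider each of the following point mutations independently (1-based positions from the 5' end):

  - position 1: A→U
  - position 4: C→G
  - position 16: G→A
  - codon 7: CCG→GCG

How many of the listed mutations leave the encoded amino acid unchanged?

0

Codon 1: AUG (Met) → UUG (Leu) — missense.
Codon 2: CAA (Gln) → GAA (Glu) — missense.
Codon 6: GGA (Gly) → AGA (Arg) — missense.
Codon 7: CCG (Pro) → GCG (Ala) — missense.
Synonymous: 0 of 4.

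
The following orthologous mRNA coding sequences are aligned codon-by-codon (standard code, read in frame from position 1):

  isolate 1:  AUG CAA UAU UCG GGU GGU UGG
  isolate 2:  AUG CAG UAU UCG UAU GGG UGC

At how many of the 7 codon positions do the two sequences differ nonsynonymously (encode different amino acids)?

Codon 1: AUG Met / AUG Met — identical.
Codon 2: CAA Gln / CAG Gln — synonymous.
Codon 3: UAU Tyr / UAU Tyr — identical.
Codon 4: UCG Ser / UCG Ser — identical.
Codon 5: GGU Gly / UAU Tyr — nonsynonymous.
Codon 6: GGU Gly / GGG Gly — synonymous.
Codon 7: UGG Trp / UGC Cys — nonsynonymous.
Nonsynonymous differences: 2.

2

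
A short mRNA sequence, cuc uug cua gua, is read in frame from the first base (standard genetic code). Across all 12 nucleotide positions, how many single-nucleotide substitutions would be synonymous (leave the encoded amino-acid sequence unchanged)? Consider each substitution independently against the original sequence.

Codon 1 (CUC, Leu): 3 synonymous substitutions.
Codon 2 (UUG, Leu): 2 synonymous substitutions.
Codon 3 (CUA, Leu): 4 synonymous substitutions.
Codon 4 (GUA, Val): 3 synonymous substitutions.
Total: 3 + 2 + 4 + 3 = 12.

12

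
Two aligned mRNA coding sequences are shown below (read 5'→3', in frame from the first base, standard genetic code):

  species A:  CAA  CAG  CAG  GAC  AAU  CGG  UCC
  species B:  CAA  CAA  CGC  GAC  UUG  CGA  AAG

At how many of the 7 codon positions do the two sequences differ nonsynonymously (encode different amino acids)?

3

Codon 1: CAA Gln / CAA Gln — identical.
Codon 2: CAG Gln / CAA Gln — synonymous.
Codon 3: CAG Gln / CGC Arg — nonsynonymous.
Codon 4: GAC Asp / GAC Asp — identical.
Codon 5: AAU Asn / UUG Leu — nonsynonymous.
Codon 6: CGG Arg / CGA Arg — synonymous.
Codon 7: UCC Ser / AAG Lys — nonsynonymous.
Nonsynonymous differences: 3.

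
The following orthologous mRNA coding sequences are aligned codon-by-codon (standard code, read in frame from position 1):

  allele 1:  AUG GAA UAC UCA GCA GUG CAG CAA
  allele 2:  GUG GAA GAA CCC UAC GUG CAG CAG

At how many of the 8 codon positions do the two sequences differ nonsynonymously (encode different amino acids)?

Codon 1: AUG Met / GUG Val — nonsynonymous.
Codon 2: GAA Glu / GAA Glu — identical.
Codon 3: UAC Tyr / GAA Glu — nonsynonymous.
Codon 4: UCA Ser / CCC Pro — nonsynonymous.
Codon 5: GCA Ala / UAC Tyr — nonsynonymous.
Codon 6: GUG Val / GUG Val — identical.
Codon 7: CAG Gln / CAG Gln — identical.
Codon 8: CAA Gln / CAG Gln — synonymous.
Nonsynonymous differences: 4.

4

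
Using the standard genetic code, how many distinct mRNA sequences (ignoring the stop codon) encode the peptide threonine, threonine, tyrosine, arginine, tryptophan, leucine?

Thr: 4 codons.
Thr: 4 codons.
Tyr: 2 codons.
Arg: 6 codons.
Trp: 1 codon.
Leu: 6 codons.
4 × 4 × 2 × 6 × 1 × 6 = 1152.

1152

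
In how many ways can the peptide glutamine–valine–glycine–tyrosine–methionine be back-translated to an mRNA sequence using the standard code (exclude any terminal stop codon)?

64

Gln: 2 codons.
Val: 4 codons.
Gly: 4 codons.
Tyr: 2 codons.
Met: 1 codon.
2 × 4 × 4 × 2 × 1 = 64.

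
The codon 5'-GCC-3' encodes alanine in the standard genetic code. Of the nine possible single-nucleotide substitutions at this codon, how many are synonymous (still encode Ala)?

3

Position 1: none → 0 synonymous.
Position 2: none → 0 synonymous.
Position 3: GCU, GCA, GCG → 3 synonymous.
Total: 0 + 0 + 3 = 3.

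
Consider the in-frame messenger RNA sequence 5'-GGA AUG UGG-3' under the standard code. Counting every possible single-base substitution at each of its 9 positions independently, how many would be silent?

3

Codon 1 (GGA, Gly): 3 synonymous substitutions.
Codon 2 (AUG, Met): 0 synonymous substitutions.
Codon 3 (UGG, Trp): 0 synonymous substitutions.
Total: 3 + 0 + 0 = 3.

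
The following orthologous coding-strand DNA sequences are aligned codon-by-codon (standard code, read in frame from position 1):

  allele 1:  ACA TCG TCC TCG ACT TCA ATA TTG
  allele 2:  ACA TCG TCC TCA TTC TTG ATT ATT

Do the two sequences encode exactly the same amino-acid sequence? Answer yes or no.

Codon 1: ACA Thr / ACA Thr — identical.
Codon 2: TCG Ser / TCG Ser — identical.
Codon 3: TCC Ser / TCC Ser — identical.
Codon 4: TCG Ser / TCA Ser — synonymous.
Codon 5: ACT Thr / TTC Phe — nonsynonymous.
Codon 6: TCA Ser / TTG Leu — nonsynonymous.
Codon 7: ATA Ile / ATT Ile — synonymous.
Codon 8: TTG Leu / ATT Ile — nonsynonymous.
Nonsynonymous differences: 3 → different protein.

no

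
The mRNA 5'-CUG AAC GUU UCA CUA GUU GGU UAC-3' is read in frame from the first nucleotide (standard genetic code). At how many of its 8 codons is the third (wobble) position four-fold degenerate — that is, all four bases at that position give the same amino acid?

Codon 1 CUG (Leu): third position 4-fold.
Codon 2 AAC (Asn): third position 2-fold.
Codon 3 GUU (Val): third position 4-fold.
Codon 4 UCA (Ser): third position 4-fold.
Codon 5 CUA (Leu): third position 4-fold.
Codon 6 GUU (Val): third position 4-fold.
Codon 7 GGU (Gly): third position 4-fold.
Codon 8 UAC (Tyr): third position 2-fold.
Four-fold degenerate third positions: 6.

6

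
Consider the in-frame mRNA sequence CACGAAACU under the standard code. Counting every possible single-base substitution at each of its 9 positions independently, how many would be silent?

5

Codon 1 (CAC, His): 1 synonymous substitution.
Codon 2 (GAA, Glu): 1 synonymous substitution.
Codon 3 (ACU, Thr): 3 synonymous substitutions.
Total: 1 + 1 + 3 = 5.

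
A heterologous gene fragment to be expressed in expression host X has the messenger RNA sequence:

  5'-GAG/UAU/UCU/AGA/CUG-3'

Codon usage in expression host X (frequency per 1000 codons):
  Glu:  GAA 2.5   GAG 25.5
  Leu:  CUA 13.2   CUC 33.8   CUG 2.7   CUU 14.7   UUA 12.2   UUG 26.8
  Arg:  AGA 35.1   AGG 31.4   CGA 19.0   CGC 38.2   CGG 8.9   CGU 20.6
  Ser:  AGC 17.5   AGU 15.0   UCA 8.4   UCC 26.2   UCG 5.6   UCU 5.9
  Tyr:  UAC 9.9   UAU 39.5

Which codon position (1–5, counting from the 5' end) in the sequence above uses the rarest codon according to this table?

Codon 1 GAG (Glu): 25.5 per 1000.
Codon 2 UAU (Tyr): 39.5 per 1000.
Codon 3 UCU (Ser): 5.9 per 1000.
Codon 4 AGA (Arg): 35.1 per 1000.
Codon 5 CUG (Leu): 2.7 per 1000.
Lowest frequency is 2.7 at codon 5.

5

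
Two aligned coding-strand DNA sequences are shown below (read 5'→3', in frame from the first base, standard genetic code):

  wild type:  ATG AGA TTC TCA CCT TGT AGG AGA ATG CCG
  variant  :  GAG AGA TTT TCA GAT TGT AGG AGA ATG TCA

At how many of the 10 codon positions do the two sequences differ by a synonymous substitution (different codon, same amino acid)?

Codon 1: ATG Met / GAG Glu — nonsynonymous.
Codon 2: AGA Arg / AGA Arg — identical.
Codon 3: TTC Phe / TTT Phe — synonymous.
Codon 4: TCA Ser / TCA Ser — identical.
Codon 5: CCT Pro / GAT Asp — nonsynonymous.
Codon 6: TGT Cys / TGT Cys — identical.
Codon 7: AGG Arg / AGG Arg — identical.
Codon 8: AGA Arg / AGA Arg — identical.
Codon 9: ATG Met / ATG Met — identical.
Codon 10: CCG Pro / TCA Ser — nonsynonymous.
Synonymous differences: 1.

1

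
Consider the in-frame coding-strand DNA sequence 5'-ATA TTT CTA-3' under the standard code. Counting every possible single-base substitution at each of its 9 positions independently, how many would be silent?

Codon 1 (ATA, Ile): 2 synonymous substitutions.
Codon 2 (TTT, Phe): 1 synonymous substitution.
Codon 3 (CTA, Leu): 4 synonymous substitutions.
Total: 2 + 1 + 4 = 7.

7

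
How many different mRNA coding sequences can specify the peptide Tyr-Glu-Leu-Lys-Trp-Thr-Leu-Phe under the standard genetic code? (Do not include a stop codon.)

Tyr: 2 codons.
Glu: 2 codons.
Leu: 6 codons.
Lys: 2 codons.
Trp: 1 codon.
Thr: 4 codons.
Leu: 6 codons.
Phe: 2 codons.
2 × 2 × 6 × 2 × 1 × 4 × 6 × 2 = 2304.

2304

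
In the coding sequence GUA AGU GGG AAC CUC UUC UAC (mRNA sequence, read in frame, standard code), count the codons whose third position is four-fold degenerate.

3

Codon 1 GUA (Val): third position 4-fold.
Codon 2 AGU (Ser): third position 2-fold.
Codon 3 GGG (Gly): third position 4-fold.
Codon 4 AAC (Asn): third position 2-fold.
Codon 5 CUC (Leu): third position 4-fold.
Codon 6 UUC (Phe): third position 2-fold.
Codon 7 UAC (Tyr): third position 2-fold.
Four-fold degenerate third positions: 3.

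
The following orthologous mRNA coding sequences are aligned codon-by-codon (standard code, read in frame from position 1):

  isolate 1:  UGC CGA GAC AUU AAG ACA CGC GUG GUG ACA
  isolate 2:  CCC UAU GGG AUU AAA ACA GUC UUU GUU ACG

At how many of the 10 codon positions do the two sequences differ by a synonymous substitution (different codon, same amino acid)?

3

Codon 1: UGC Cys / CCC Pro — nonsynonymous.
Codon 2: CGA Arg / UAU Tyr — nonsynonymous.
Codon 3: GAC Asp / GGG Gly — nonsynonymous.
Codon 4: AUU Ile / AUU Ile — identical.
Codon 5: AAG Lys / AAA Lys — synonymous.
Codon 6: ACA Thr / ACA Thr — identical.
Codon 7: CGC Arg / GUC Val — nonsynonymous.
Codon 8: GUG Val / UUU Phe — nonsynonymous.
Codon 9: GUG Val / GUU Val — synonymous.
Codon 10: ACA Thr / ACG Thr — synonymous.
Synonymous differences: 3.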